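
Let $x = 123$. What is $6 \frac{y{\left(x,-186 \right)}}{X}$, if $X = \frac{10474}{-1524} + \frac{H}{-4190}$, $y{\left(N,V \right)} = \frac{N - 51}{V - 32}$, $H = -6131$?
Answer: $\frac{86205060}{235320209} \approx 0.36633$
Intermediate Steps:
$y{\left(N,V \right)} = \frac{-51 + N}{-32 + V}$
$X = - \frac{4317802}{798195}$ ($X = \frac{10474}{-1524} - \frac{6131}{-4190} = 10474 \left(- \frac{1}{1524}\right) - - \frac{6131}{4190} = - \frac{5237}{762} + \frac{6131}{4190} = - \frac{4317802}{798195} \approx -5.4095$)
$6 \frac{y{\left(x,-186 \right)}}{X} = 6 \frac{\frac{1}{-32 - 186} \left(-51 + 123\right)}{- \frac{4317802}{798195}} = 6 \frac{1}{-218} \cdot 72 \left(- \frac{798195}{4317802}\right) = 6 \left(- \frac{1}{218}\right) 72 \left(- \frac{798195}{4317802}\right) = 6 \left(\left(- \frac{36}{109}\right) \left(- \frac{798195}{4317802}\right)\right) = 6 \cdot \frac{14367510}{235320209} = \frac{86205060}{235320209}$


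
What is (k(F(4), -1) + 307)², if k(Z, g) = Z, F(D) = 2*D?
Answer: 99225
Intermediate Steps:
(k(F(4), -1) + 307)² = (2*4 + 307)² = (8 + 307)² = 315² = 99225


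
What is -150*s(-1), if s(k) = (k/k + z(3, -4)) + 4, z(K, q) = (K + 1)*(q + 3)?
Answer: -150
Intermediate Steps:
z(K, q) = (1 + K)*(3 + q)
s(k) = 1 (s(k) = (k/k + (3 - 4 + 3*3 + 3*(-4))) + 4 = (1 + (3 - 4 + 9 - 12)) + 4 = (1 - 4) + 4 = -3 + 4 = 1)
-150*s(-1) = -150*1 = -150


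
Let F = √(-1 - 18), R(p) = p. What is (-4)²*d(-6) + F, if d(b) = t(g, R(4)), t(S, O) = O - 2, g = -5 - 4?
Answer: 32 + I*√19 ≈ 32.0 + 4.3589*I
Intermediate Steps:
F = I*√19 (F = √(-19) = I*√19 ≈ 4.3589*I)
g = -9
t(S, O) = -2 + O
d(b) = 2 (d(b) = -2 + 4 = 2)
(-4)²*d(-6) + F = (-4)²*2 + I*√19 = 16*2 + I*√19 = 32 + I*√19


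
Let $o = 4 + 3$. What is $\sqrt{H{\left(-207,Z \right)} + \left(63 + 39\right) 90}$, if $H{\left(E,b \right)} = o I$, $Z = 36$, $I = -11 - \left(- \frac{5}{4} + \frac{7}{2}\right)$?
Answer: $\frac{\sqrt{36349}}{2} \approx 95.327$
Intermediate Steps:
$o = 7$
$I = - \frac{53}{4}$ ($I = -11 - \left(\left(-5\right) \frac{1}{4} + 7 \cdot \frac{1}{2}\right) = -11 - \left(- \frac{5}{4} + \frac{7}{2}\right) = -11 - \frac{9}{4} = - \frac{53}{4} \approx -13.25$)
$H{\left(E,b \right)} = - \frac{371}{4}$ ($H{\left(E,b \right)} = 7 \left(- \frac{53}{4}\right) = - \frac{371}{4}$)
$\sqrt{H{\left(-207,Z \right)} + \left(63 + 39\right) 90} = \sqrt{- \frac{371}{4} + \left(63 + 39\right) 90} = \sqrt{- \frac{371}{4} + 102 \cdot 90} = \sqrt{- \frac{371}{4} + 9180} = \sqrt{\frac{36349}{4}} = \frac{\sqrt{36349}}{2}$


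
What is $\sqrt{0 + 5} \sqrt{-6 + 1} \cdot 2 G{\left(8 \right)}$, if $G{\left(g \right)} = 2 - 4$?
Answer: $- 20 i \approx - 20.0 i$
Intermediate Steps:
$G{\left(g \right)} = -2$
$\sqrt{0 + 5} \sqrt{-6 + 1} \cdot 2 G{\left(8 \right)} = \sqrt{0 + 5} \sqrt{-6 + 1} \cdot 2 \left(-2\right) = \sqrt{5} \sqrt{-5} \cdot 2 \left(-2\right) = \sqrt{5} i \sqrt{5} \cdot 2 \left(-2\right) = 5 i 2 \left(-2\right) = 10 i \left(-2\right) = - 20 i$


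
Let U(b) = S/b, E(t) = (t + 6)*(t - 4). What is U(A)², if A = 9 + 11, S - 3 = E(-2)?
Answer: 441/400 ≈ 1.1025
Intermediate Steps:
E(t) = (-4 + t)*(6 + t) (E(t) = (6 + t)*(-4 + t) = (-4 + t)*(6 + t))
S = -21 (S = 3 + (-24 + (-2)² + 2*(-2)) = 3 + (-24 + 4 - 4) = 3 - 24 = -21)
A = 20
U(b) = -21/b
U(A)² = (-21/20)² = 441/400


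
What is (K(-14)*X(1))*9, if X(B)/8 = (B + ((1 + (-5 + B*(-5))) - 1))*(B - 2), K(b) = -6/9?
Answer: -432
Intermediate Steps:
K(b) = -2/3 (K(b) = -6*1/9 = -2/3)
X(B) = 8*(-5 - 4*B)*(-2 + B) (X(B) = 8*((B + ((1 + (-5 + B*(-5))) - 1))*(B - 2)) = 8*((B + ((1 + (-5 - 5*B)) - 1))*(-2 + B)) = 8*((B + ((-4 - 5*B) - 1))*(-2 + B)) = 8*((B + (-5 - 5*B))*(-2 + B)) = 8*((-5 - 4*B)*(-2 + B)) = 8*(-5 - 4*B)*(-2 + B))
(K(-14)*X(1))*9 = -2*(80 - 32*1**2 + 24*1)/3*9 = -2*(80 - 32*1 + 24)/3*9 = -2*(80 - 32 + 24)/3*9 = -2/3*72*9 = -48*9 = -432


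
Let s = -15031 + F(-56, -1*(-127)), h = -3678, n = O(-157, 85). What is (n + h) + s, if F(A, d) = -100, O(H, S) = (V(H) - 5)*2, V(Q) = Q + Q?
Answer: -19447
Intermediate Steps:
V(Q) = 2*Q
O(H, S) = -10 + 4*H (O(H, S) = (2*H - 5)*2 = (-5 + 2*H)*2 = -10 + 4*H)
n = -638 (n = -10 + 4*(-157) = -10 - 628 = -638)
s = -15131 (s = -15031 - 100 = -15131)
(n + h) + s = (-638 - 3678) - 15131 = -4316 - 15131 = -19447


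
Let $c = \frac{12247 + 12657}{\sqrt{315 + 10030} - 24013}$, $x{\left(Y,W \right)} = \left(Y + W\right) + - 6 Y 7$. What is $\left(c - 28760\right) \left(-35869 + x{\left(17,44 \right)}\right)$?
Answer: $\frac{12618359824622163}{12012788} + \frac{18948831 \sqrt{10345}}{12012788} \approx 1.0504 \cdot 10^{9}$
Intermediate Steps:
$x{\left(Y,W \right)} = W - 41 Y$ ($x{\left(Y,W \right)} = \left(W + Y\right) - 42 Y = W - 41 Y$)
$c = \frac{24904}{-24013 + \sqrt{10345}}$ ($c = \frac{24904}{\sqrt{10345} - 24013} = \frac{24904}{-24013 + \sqrt{10345}} \approx -1.0415$)
$\left(c - 28760\right) \left(-35869 + x{\left(17,44 \right)}\right) = \left(\left(- \frac{74752469}{72076728} - \frac{3113 \sqrt{10345}}{72076728}\right) - 28760\right) \left(-35869 + \left(44 - 697\right)\right) = \left(- \frac{2073001449749}{72076728} - \frac{3113 \sqrt{10345}}{72076728}\right) \left(-35869 + \left(44 - 697\right)\right) = \left(- \frac{2073001449749}{72076728} - \frac{3113 \sqrt{10345}}{72076728}\right) \left(-35869 - 653\right) = \left(- \frac{2073001449749}{72076728} - \frac{3113 \sqrt{10345}}{72076728}\right) \left(-36522\right) = \frac{12618359824622163}{12012788} + \frac{18948831 \sqrt{10345}}{12012788}$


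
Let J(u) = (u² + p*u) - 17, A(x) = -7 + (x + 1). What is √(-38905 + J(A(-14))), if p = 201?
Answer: I*√42542 ≈ 206.26*I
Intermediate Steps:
A(x) = -6 + x (A(x) = -7 + (1 + x) = -6 + x)
J(u) = -17 + u² + 201*u (J(u) = (u² + 201*u) - 17 = -17 + u² + 201*u)
√(-38905 + J(A(-14))) = √(-38905 + (-17 + (-6 - 14)² + 201*(-6 - 14))) = √(-38905 + (-17 + (-20)² + 201*(-20))) = √(-38905 + (-17 + 400 - 4020)) = √(-38905 - 3637) = √(-42542) = I*√42542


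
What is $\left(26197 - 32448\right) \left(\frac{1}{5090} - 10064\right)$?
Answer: $\frac{320212219509}{5090} \approx 6.291 \cdot 10^{7}$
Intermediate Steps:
$\left(26197 - 32448\right) \left(\frac{1}{5090} - 10064\right) = - 6251 \left(\frac{1}{5090} - 10064\right) = \left(-6251\right) \left(- \frac{51225759}{5090}\right) = \frac{320212219509}{5090}$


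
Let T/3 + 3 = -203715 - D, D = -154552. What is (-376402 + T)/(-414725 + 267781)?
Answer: 130975/36736 ≈ 3.5653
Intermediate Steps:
T = -147498 (T = -9 + 3*(-203715 - 1*(-154552)) = -9 + 3*(-203715 + 154552) = -9 + 3*(-49163) = -9 - 147489 = -147498)
(-376402 + T)/(-414725 + 267781) = (-376402 - 147498)/(-414725 + 267781) = -523900/(-146944) = -523900*(-1/146944) = 130975/36736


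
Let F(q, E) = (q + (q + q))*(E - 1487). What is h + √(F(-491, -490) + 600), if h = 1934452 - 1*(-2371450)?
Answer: 4305902 + √2912721 ≈ 4.3076e+6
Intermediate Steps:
F(q, E) = 3*q*(-1487 + E) (F(q, E) = (q + 2*q)*(-1487 + E) = (3*q)*(-1487 + E) = 3*q*(-1487 + E))
h = 4305902 (h = 1934452 + 2371450 = 4305902)
h + √(F(-491, -490) + 600) = 4305902 + √(3*(-491)*(-1487 - 490) + 600) = 4305902 + √(3*(-491)*(-1977) + 600) = 4305902 + √(2912121 + 600) = 4305902 + √2912721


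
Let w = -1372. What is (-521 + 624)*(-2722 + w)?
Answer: -421682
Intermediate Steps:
(-521 + 624)*(-2722 + w) = (-521 + 624)*(-2722 - 1372) = 103*(-4094) = -421682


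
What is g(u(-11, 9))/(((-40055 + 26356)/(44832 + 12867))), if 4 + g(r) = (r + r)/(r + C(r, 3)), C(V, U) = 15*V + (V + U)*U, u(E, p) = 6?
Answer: 9231840/561659 ≈ 16.437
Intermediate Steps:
C(V, U) = 15*V + U*(U + V) (C(V, U) = 15*V + (U + V)*U = 15*V + U*(U + V))
g(r) = -4 + 2*r/(9 + 19*r) (g(r) = -4 + (r + r)/(r + (3**2 + 15*r + 3*r)) = -4 + (2*r)/(r + (9 + 15*r + 3*r)) = -4 + (2*r)/(r + (9 + 18*r)) = -4 + (2*r)/(9 + 19*r) = -4 + 2*r/(9 + 19*r))
g(u(-11, 9))/(((-40055 + 26356)/(44832 + 12867))) = (2*(-18 - 37*6)/(9 + 19*6))/(((-40055 + 26356)/(44832 + 12867))) = (2*(-18 - 222)/(9 + 114))/((-13699/57699)) = (2*(-240)/123)/((-13699*1/57699)) = (2*(1/123)*(-240))/(-13699/57699) = -160/41*(-57699/13699) = 9231840/561659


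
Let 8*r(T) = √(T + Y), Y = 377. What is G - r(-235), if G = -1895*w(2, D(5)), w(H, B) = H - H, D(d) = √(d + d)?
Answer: -√142/8 ≈ -1.4895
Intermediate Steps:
D(d) = √2*√d (D(d) = √(2*d) = √2*√d)
w(H, B) = 0
r(T) = √(377 + T)/8 (r(T) = √(T + 377)/8 = √(377 + T)/8)
G = 0 (G = -1895*0 = 0)
G - r(-235) = 0 - √(377 - 235)/8 = 0 - √142/8 = -√142/8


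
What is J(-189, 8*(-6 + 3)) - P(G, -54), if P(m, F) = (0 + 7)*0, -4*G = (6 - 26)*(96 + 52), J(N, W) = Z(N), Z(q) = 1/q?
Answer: -1/189 ≈ -0.0052910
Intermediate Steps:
J(N, W) = 1/N
G = 740 (G = -(6 - 26)*(96 + 52)/4 = -(-5)*148 = -¼*(-2960) = 740)
P(m, F) = 0 (P(m, F) = 7*0 = 0)
J(-189, 8*(-6 + 3)) - P(G, -54) = 1/(-189) - 1*0 = -1/189 + 0 = -1/189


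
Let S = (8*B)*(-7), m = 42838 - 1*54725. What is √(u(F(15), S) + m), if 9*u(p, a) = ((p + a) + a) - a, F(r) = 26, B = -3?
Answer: I*√106789/3 ≈ 108.93*I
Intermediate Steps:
m = -11887 (m = 42838 - 54725 = -11887)
S = 168 (S = (8*(-3))*(-7) = -24*(-7) = 168)
u(p, a) = a/9 + p/9 (u(p, a) = (((p + a) + a) - a)/9 = (((a + p) + a) - a)/9 = ((p + 2*a) - a)/9 = (a + p)/9 = a/9 + p/9)
√(u(F(15), S) + m) = √(((⅑)*168 + (⅑)*26) - 11887) = √((56/3 + 26/9) - 11887) = √(194/9 - 11887) = √(-106789/9) = I*√106789/3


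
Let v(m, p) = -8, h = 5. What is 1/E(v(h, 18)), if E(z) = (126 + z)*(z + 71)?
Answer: 1/7434 ≈ 0.00013452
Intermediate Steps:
E(z) = (71 + z)*(126 + z) (E(z) = (126 + z)*(71 + z) = (71 + z)*(126 + z))
1/E(v(h, 18)) = 1/(8946 + (-8)² + 197*(-8)) = 1/(8946 + 64 - 1576) = 1/7434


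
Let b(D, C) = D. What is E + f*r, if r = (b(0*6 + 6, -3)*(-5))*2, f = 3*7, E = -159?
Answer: -1419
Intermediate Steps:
f = 21
r = -60 (r = ((0*6 + 6)*(-5))*2 = ((0 + 6)*(-5))*2 = (6*(-5))*2 = -30*2 = -60)
E + f*r = -159 + 21*(-60) = -159 - 1260 = -1419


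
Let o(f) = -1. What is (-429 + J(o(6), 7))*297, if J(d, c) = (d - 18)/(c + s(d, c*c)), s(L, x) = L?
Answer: -256707/2 ≈ -1.2835e+5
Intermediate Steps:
J(d, c) = (-18 + d)/(c + d) (J(d, c) = (d - 18)/(c + d) = (-18 + d)/(c + d))
(-429 + J(o(6), 7))*297 = (-429 + (-18 - 1)/(7 - 1))*297 = (-429 - 19/6)*297 = -2593/6*297 = -256707/2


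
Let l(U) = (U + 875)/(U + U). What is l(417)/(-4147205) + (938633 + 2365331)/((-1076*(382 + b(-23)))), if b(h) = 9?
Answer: -1428456088095269/181894930747815 ≈ -7.8532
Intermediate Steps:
l(U) = (875 + U)/(2*U) (l(U) = (875 + U)/((2*U)) = (875 + U)*(1/(2*U)) = (875 + U)/(2*U))
l(417)/(-4147205) + (938633 + 2365331)/((-1076*(382 + b(-23)))) = ((1/2)*(875 + 417)/417)/(-4147205) + (938633 + 2365331)/((-1076*(382 + 9))) = ((1/2)*(1/417)*1292)*(-1/4147205) + 3303964/((-1076*391)) = (646/417)*(-1/4147205) + 3303964/(-420716) = -646/1729384485 + 3303964*(-1/420716) = -646/1729384485 - 825991/105179 = -1428456088095269/181894930747815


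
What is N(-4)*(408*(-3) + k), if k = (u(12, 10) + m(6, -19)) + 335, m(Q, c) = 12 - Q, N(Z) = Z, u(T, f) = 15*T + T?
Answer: 2764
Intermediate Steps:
u(T, f) = 16*T
k = 533 (k = (16*12 + (12 - 1*6)) + 335 = (192 + (12 - 6)) + 335 = (192 + 6) + 335 = 198 + 335 = 533)
N(-4)*(408*(-3) + k) = -4*(408*(-3) + 533) = -4*(-1224 + 533) = -4*(-691) = 2764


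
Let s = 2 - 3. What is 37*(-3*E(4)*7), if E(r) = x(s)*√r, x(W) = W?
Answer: 1554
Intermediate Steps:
s = -1
E(r) = -√r
37*(-3*E(4)*7) = 37*(-(-3)*√4*7) = 37*(-(-3)*2*7) = 37*(-3*(-2)*7) = 37*(6*7) = 37*42 = 1554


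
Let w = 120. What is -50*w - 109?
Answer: -6109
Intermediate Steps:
-50*w - 109 = -50*120 - 109 = -6000 - 109 = -6109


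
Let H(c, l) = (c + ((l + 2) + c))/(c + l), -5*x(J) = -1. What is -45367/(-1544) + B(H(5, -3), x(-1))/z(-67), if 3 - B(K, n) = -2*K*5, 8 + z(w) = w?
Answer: 1109471/38600 ≈ 28.743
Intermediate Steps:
z(w) = -8 + w
x(J) = ⅕ (x(J) = -⅕*(-1) = ⅕)
H(c, l) = (2 + l + 2*c)/(c + l) (H(c, l) = (c + ((2 + l) + c))/(c + l) = (c + (2 + c + l))/(c + l) = (2 + l + 2*c)/(c + l))
B(K, n) = 3 + 10*K (B(K, n) = 3 - (-2*K)*5 = 3 - (-10)*K = 3 + 10*K)
-45367/(-1544) + B(H(5, -3), x(-1))/z(-67) = -45367/(-1544) + (3 + 10*((2 - 3 + 2*5)/(5 - 3)))/(-8 - 67) = -45367*(-1/1544) + (3 + 10*((2 - 3 + 10)/2))/(-75) = 45367/1544 + (3 + 10*((½)*9))*(-1/75) = 45367/1544 + (3 + 10*(9/2))*(-1/75) = 45367/1544 + (3 + 45)*(-1/75) = 45367/1544 + 48*(-1/75) = 45367/1544 - 16/25 = 1109471/38600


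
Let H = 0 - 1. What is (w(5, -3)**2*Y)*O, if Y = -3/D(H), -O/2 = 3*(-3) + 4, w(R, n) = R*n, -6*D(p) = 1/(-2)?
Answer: -81000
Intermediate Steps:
H = -1
D(p) = 1/12 (D(p) = -1/6/(-2) = -1/6*(-1/2) = 1/12)
O = 10 (O = -2*(3*(-3) + 4) = -2*(-9 + 4) = -2*(-5) = 10)
Y = -36 (Y = -3/1/12 = -3*12 = -36)
(w(5, -3)**2*Y)*O = ((5*(-3))**2*(-36))*10 = ((-15)**2*(-36))*10 = (225*(-36))*10 = -8100*10 = -81000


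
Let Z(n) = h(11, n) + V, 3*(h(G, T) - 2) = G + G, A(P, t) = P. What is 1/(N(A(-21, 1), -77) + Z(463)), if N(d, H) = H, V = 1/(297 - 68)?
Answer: -687/46484 ≈ -0.014779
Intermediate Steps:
h(G, T) = 2 + 2*G/3 (h(G, T) = 2 + (G + G)/3 = 2 + (2*G)/3 = 2 + 2*G/3)
V = 1/229 ≈ 0.0043668
Z(n) = 6415/687 (Z(n) = (2 + (2/3)*11) + 1/229 = (2 + 22/3) + 1/229 = 28/3 + 1/229 = 6415/687)
1/(N(A(-21, 1), -77) + Z(463)) = 1/(-77 + 6415/687) = 1/(-46484/687) = -687/46484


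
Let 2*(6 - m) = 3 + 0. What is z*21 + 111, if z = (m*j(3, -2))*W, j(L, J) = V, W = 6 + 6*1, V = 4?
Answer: 4647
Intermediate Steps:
m = 9/2 (m = 6 - (3 + 0)/2 = 6 - 1/2*3 = 6 - 3/2 = 9/2 ≈ 4.5000)
W = 12 (W = 6 + 6 = 12)
j(L, J) = 4
z = 216 (z = ((9/2)*4)*12 = 18*12 = 216)
z*21 + 111 = 216*21 + 111 = 4536 + 111 = 4647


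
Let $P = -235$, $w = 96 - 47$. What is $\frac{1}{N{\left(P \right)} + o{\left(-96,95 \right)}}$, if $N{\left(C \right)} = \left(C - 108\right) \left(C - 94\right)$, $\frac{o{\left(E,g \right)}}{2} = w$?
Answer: $\frac{1}{112945} \approx 8.8539 \cdot 10^{-6}$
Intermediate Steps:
$w = 49$
$o{\left(E,g \right)} = 98$ ($o{\left(E,g \right)} = 2 \cdot 49 = 98$)
$N{\left(C \right)} = \left(-108 + C\right) \left(-94 + C\right)$
$\frac{1}{N{\left(P \right)} + o{\left(-96,95 \right)}} = \frac{1}{\left(10152 + \left(-235\right)^{2} - -47470\right) + 98} = \frac{1}{\left(10152 + 55225 + 47470\right) + 98} = \frac{1}{112847 + 98} = \frac{1}{112945}$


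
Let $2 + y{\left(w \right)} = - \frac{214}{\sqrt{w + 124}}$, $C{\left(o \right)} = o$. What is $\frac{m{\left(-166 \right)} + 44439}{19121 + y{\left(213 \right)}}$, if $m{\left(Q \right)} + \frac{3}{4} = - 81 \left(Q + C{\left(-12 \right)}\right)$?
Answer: $\frac{1516867523775}{492742561844} + \frac{25190475 \sqrt{337}}{246371280922} \approx 3.0803$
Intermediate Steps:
$y{\left(w \right)} = -2 - \frac{214}{\sqrt{124 + w}}$ ($y{\left(w \right)} = -2 - \frac{214}{\sqrt{w + 124}} = -2 - \frac{214}{\sqrt{124 + w}}$)
$m{\left(Q \right)} = \frac{3885}{4} - 81 Q$ ($m{\left(Q \right)} = - \frac{3}{4} - 81 \left(Q - 12\right) = - \frac{3}{4} - 81 \left(-12 + Q\right) = - \frac{3}{4} - \left(-972 + 81 Q\right) = \frac{3885}{4} - 81 Q$)
$\frac{m{\left(-166 \right)} + 44439}{19121 + y{\left(213 \right)}} = \frac{\left(\frac{3885}{4} - -13446\right) + 44439}{19121 - \left(2 + \frac{214}{\sqrt{124 + 213}}\right)} = \frac{\left(\frac{3885}{4} + 13446\right) + 44439}{19121 - \left(2 + \frac{214}{\sqrt{337}}\right)} = \frac{\frac{57669}{4} + 44439}{19121 - \left(2 + 214 \frac{\sqrt{337}}{337}\right)} = \frac{235425}{4 \left(19121 - \left(2 + \frac{214 \sqrt{337}}{337}\right)\right)} = \frac{235425}{4 \left(19119 - \frac{214 \sqrt{337}}{337}\right)}$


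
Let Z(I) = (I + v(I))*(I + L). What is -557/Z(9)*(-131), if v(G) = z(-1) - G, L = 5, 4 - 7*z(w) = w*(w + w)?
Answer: 72967/4 ≈ 18242.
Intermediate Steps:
z(w) = 4/7 - 2*w**2/7 (z(w) = 4/7 - w*(w + w)/7 = 4/7 - w*2*w/7 = 4/7 - 2*w**2/7)
v(G) = 2/7 - G (v(G) = (4/7 - 2/7*(-1)**2) - G = (4/7 - 2/7*1) - G = (4/7 - 2/7) - G = 2/7 - G)
Z(I) = 10/7 + 2*I/7 (Z(I) = (I + (2/7 - I))*(I + 5) = 2*(5 + I)/7 = 10/7 + 2*I/7)
-557/Z(9)*(-131) = -557/(10/7 + (2/7)*9)*(-131) = -557/(10/7 + 18/7)*(-131) = -557/4*(-131) = 72967/4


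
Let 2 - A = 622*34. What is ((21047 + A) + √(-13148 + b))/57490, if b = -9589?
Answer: -99/57490 + I*√22737/57490 ≈ -0.001722 + 0.0026229*I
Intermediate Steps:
A = -21146 (A = 2 - 622*34 = 2 - 1*21148 = 2 - 21148 = -21146)
((21047 + A) + √(-13148 + b))/57490 = ((21047 - 21146) + √(-13148 - 9589))/57490 = (-99 + √(-22737))*(1/57490) = (-99 + I*√22737)*(1/57490) = -99/57490 + I*√22737/57490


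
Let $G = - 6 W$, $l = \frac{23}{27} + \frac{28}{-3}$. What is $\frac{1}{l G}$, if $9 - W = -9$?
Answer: $\frac{1}{916} \approx 0.0010917$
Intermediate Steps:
$W = 18$ ($W = 9 - -9 = 9 + 9 = 18$)
$l = - \frac{229}{27}$ ($l = 23 \cdot \frac{1}{27} + 28 \left(- \frac{1}{3}\right) = \frac{23}{27} - \frac{28}{3} = - \frac{229}{27} \approx -8.4815$)
$G = -108$ ($G = \left(-6\right) 18 = -108$)
$\frac{1}{l G} = \frac{1}{\left(- \frac{229}{27}\right) \left(-108\right)} = \frac{1}{916}$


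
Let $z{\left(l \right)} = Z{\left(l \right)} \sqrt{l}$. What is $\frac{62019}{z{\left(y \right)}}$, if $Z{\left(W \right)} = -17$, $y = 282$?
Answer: $- \frac{20673 \sqrt{282}}{1598} \approx -217.25$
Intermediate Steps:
$z{\left(l \right)} = - 17 \sqrt{l}$
$\frac{62019}{z{\left(y \right)}} = \frac{62019}{\left(-17\right) \sqrt{282}} = 62019 \left(- \frac{\sqrt{282}}{4794}\right) = - \frac{20673 \sqrt{282}}{1598}$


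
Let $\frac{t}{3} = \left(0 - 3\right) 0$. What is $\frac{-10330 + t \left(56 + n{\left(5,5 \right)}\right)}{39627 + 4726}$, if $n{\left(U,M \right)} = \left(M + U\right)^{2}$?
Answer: $- \frac{10330}{44353} \approx -0.2329$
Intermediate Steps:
$t = 0$ ($t = 3 \left(0 - 3\right) 0 = 3 \left(\left(-3\right) 0\right) = 3 \cdot 0 = 0$)
$\frac{-10330 + t \left(56 + n{\left(5,5 \right)}\right)}{39627 + 4726} = \frac{-10330 + 0 \left(56 + \left(5 + 5\right)^{2}\right)}{39627 + 4726} = \frac{-10330 + 0 \left(56 + 10^{2}\right)}{44353} = \left(-10330 + 0 \left(56 + 100\right)\right) \frac{1}{44353} = \left(-10330 + 0 \cdot 156\right) \frac{1}{44353} = \left(-10330 + 0\right) \frac{1}{44353} = \left(-10330\right) \frac{1}{44353} = - \frac{10330}{44353}$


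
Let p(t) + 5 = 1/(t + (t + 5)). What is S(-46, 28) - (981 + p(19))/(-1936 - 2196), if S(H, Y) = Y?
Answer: 5016897/177676 ≈ 28.236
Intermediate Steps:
p(t) = -5 + 1/(5 + 2*t) (p(t) = -5 + 1/(t + (t + 5)) = -5 + 1/(t + (5 + t)) = -5 + 1/(5 + 2*t))
S(-46, 28) - (981 + p(19))/(-1936 - 2196) = 28 - (981 + 2*(-12 - 5*19)/(5 + 2*19))/(-1936 - 2196) = 28 - (981 + 2*(-12 - 95)/(5 + 38))/(-4132) = 28 - (981 + 2*(-107)/43)*(-1)/4132 = 28 - (981 + 2*(1/43)*(-107))*(-1)/4132 = 28 - (981 - 214/43)*(-1)/4132 = 28 - 41969*(-1)/(43*4132) = 28 - 1*(-41969/177676) = 28 + 41969/177676 = 5016897/177676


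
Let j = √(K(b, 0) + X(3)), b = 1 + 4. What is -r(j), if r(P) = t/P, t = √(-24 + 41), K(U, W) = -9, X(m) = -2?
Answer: I*√187/11 ≈ 1.2432*I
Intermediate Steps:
b = 5
t = √17 ≈ 4.1231
j = I*√11 (j = √(-9 - 2) = √(-11) = I*√11 ≈ 3.3166*I)
r(P) = √17/P
-r(j) = -√17/(I*√11) = -√17*(-I*√11/11) = -(-1)*I*√187/11 = I*√187/11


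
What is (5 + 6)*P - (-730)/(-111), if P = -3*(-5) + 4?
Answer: 22469/111 ≈ 202.42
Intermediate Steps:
P = 19 (P = 15 + 4 = 19)
(5 + 6)*P - (-730)/(-111) = (5 + 6)*19 - (-730)/(-111) = 11*19 - (-730)*(-1)/111 = 209 - 10*73/111 = 209 - 730/111 = 22469/111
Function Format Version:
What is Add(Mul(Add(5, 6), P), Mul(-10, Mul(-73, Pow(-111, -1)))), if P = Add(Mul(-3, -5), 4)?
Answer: Rational(22469, 111) ≈ 202.42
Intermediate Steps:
P = 19 (P = Add(15, 4) = 19)
Add(Mul(Add(5, 6), P), Mul(-10, Mul(-73, Pow(-111, -1)))) = Add(Mul(Add(5, 6), 19), Mul(-10, Mul(-73, Pow(-111, -1)))) = Add(Mul(11, 19), Mul(-10, Mul(-73, Rational(-1, 111)))) = Add(209, Mul(-10, Rational(73, 111))) = Add(209, Rational(-730, 111)) = Rational(22469, 111)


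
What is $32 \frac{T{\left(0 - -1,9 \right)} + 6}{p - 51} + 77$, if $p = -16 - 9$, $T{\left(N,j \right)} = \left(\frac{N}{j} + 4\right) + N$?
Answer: $\frac{12367}{171} \approx 72.322$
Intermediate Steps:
$T{\left(N,j \right)} = 4 + N + \frac{N}{j}$ ($T{\left(N,j \right)} = \left(4 + \frac{N}{j}\right) + N = 4 + N + \frac{N}{j}$)
$p = -25$ ($p = -16 - 9 = -25$)
$32 \frac{T{\left(0 - -1,9 \right)} + 6}{p - 51} + 77 = 32 \frac{\left(4 + \left(0 - -1\right) + \frac{0 - -1}{9}\right) + 6}{-25 - 51} + 77 = 32 \frac{\left(4 + \left(0 + 1\right) + \left(0 + 1\right) \frac{1}{9}\right) + 6}{-76} + 77 = 32 \left(\left(4 + 1 + 1 \cdot \frac{1}{9}\right) + 6\right) \left(- \frac{1}{76}\right) + 77 = 32 \left(\left(4 + 1 + \frac{1}{9}\right) + 6\right) \left(- \frac{1}{76}\right) + 77 = 32 \left(\frac{46}{9} + 6\right) \left(- \frac{1}{76}\right) + 77 = 32 \cdot \frac{100}{9} \left(- \frac{1}{76}\right) + 77 = 32 \left(- \frac{25}{171}\right) + 77 = - \frac{800}{171} + 77 = \frac{12367}{171}$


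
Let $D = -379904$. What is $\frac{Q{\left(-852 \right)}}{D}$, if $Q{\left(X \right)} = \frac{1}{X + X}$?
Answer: $\frac{1}{647356416} \approx 1.5447 \cdot 10^{-9}$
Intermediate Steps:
$Q{\left(X \right)} = \frac{1}{2 X}$
$\frac{Q{\left(-852 \right)}}{D} = \frac{\frac{1}{2} \frac{1}{-852}}{-379904} = \frac{1}{2} \left(- \frac{1}{852}\right) \left(- \frac{1}{379904}\right) = \left(- \frac{1}{1704}\right) \left(- \frac{1}{379904}\right) = \frac{1}{647356416}$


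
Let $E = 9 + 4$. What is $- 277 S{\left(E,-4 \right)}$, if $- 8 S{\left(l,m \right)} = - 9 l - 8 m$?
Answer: $- \frac{23545}{8} \approx -2943.1$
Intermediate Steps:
$E = 13$
$S{\left(l,m \right)} = m + \frac{9 l}{8}$ ($S{\left(l,m \right)} = - \frac{- 9 l - 8 m}{8} = m + \frac{9 l}{8}$)
$- 277 S{\left(E,-4 \right)} = - 277 \left(-4 + \frac{9}{8} \cdot 13\right) = - 277 \left(-4 + \frac{117}{8}\right) = \left(-277\right) \frac{85}{8} = - \frac{23545}{8}$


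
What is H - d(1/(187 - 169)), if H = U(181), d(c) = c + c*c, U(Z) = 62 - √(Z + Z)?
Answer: 20069/324 - √362 ≈ 42.915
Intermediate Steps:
U(Z) = 62 - √2*√Z (U(Z) = 62 - √(2*Z) = 62 - √2*√Z)
d(c) = c + c²
H = 62 - √362 (H = 62 - √2*√181 = 62 - √362 ≈ 42.974)
H - d(1/(187 - 169)) = (62 - √362) - (1 + 1/(187 - 169))/(187 - 169) = (62 - √362) - (1 + 1/18)/18 = (62 - √362) - 19/(18*18) = (62 - √362) - 1*19/324 = (62 - √362) - 19/324 = 20069/324 - √362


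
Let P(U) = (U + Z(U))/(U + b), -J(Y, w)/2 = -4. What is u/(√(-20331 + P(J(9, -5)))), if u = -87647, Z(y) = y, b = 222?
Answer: 87647*I*√268876555/2338057 ≈ 614.69*I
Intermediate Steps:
J(Y, w) = 8 (J(Y, w) = -2*(-4) = 8)
P(U) = 2*U/(222 + U) (P(U) = (U + U)/(U + 222) = (2*U)/(222 + U) = 2*U/(222 + U))
u/(√(-20331 + P(J(9, -5)))) = -87647/√(-20331 + 2*8/(222 + 8)) = -87647/√(-20331 + 2*8/230) = -87647/√(-20331 + 2*8*(1/230)) = -87647/√(-20331 + 8/115) = -87647*(-I*√268876555/2338057) = -(-87647)*I*√268876555/2338057 = 87647*I*√268876555/2338057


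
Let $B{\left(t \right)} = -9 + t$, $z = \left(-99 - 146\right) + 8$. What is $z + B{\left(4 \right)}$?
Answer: $-242$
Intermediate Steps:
$z = -237$ ($z = -245 + 8 = -237$)
$z + B{\left(4 \right)} = -237 + \left(-9 + 4\right) = -237 - 5 = -242$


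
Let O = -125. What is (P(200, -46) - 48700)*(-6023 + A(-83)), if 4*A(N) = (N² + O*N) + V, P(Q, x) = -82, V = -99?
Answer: 168956457/2 ≈ 8.4478e+7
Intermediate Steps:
A(N) = -99/4 - 125*N/4 + N²/4 (A(N) = ((N² - 125*N) - 99)/4 = (-99 + N² - 125*N)/4 = -99/4 - 125*N/4 + N²/4)
(P(200, -46) - 48700)*(-6023 + A(-83)) = (-82 - 48700)*(-6023 + (-99/4 - 125/4*(-83) + (¼)*(-83)²)) = -48782*(-6023 + (-99/4 + 10375/4 + (¼)*6889)) = -48782*(-6023 + (-99/4 + 10375/4 + 6889/4)) = -48782*(-6023 + 17165/4) = -48782*(-6927/4) = 168956457/2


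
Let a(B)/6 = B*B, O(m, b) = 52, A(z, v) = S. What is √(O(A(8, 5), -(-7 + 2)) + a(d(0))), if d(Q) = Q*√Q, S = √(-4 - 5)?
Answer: 2*√13 ≈ 7.2111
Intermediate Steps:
S = 3*I (S = √(-9) = 3*I ≈ 3.0*I)
A(z, v) = 3*I
d(Q) = Q^(3/2)
a(B) = 6*B² (a(B) = 6*(B*B) = 6*B²)
√(O(A(8, 5), -(-7 + 2)) + a(d(0))) = √(52 + 6*(0^(3/2))²) = √(52 + 6*0²) = √(52 + 6*0) = √(52 + 0) = √52 = 2*√13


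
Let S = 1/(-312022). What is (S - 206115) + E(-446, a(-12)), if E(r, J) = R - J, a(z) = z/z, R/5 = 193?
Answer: -64011625323/312022 ≈ -2.0515e+5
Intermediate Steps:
S = -1/312022 ≈ -3.2049e-6
R = 965 (R = 5*193 = 965)
a(z) = 1
E(r, J) = 965 - J
(S - 206115) + E(-446, a(-12)) = (-1/312022 - 206115) + (965 - 1*1) = -64312414531/312022 + (965 - 1) = -64312414531/312022 + 964 = -64011625323/312022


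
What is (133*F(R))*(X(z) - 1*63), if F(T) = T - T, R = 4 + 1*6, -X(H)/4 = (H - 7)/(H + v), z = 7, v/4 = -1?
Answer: 0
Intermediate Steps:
v = -4 (v = 4*(-1) = -4)
X(H) = -4*(-7 + H)/(-4 + H) (X(H) = -4*(H - 7)/(H - 4) = -4*(-7 + H)/(-4 + H))
R = 10 (R = 4 + 6 = 10)
F(T) = 0
(133*F(R))*(X(z) - 1*63) = (133*0)*(4*(7 - 1*7)/(-4 + 7) - 1*63) = 0*(4*(7 - 7)/3 - 63) = 0*(4*(⅓)*0 - 63) = 0*(0 - 63) = 0*(-63) = 0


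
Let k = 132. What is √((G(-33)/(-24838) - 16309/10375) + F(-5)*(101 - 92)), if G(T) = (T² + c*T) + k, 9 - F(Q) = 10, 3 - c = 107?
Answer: I*√236193269745790/4685350 ≈ 3.2801*I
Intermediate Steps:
c = -104 (c = 3 - 1*107 = 3 - 107 = -104)
F(Q) = -1 (F(Q) = 9 - 1*10 = 9 - 10 = -1)
G(T) = 132 + T² - 104*T (G(T) = (T² - 104*T) + 132 = 132 + T² - 104*T)
√((G(-33)/(-24838) - 16309/10375) + F(-5)*(101 - 92)) = √(((132 + (-33)² - 104*(-33))/(-24838) - 16309/10375) - (101 - 92)) = √(((132 + 1089 + 3432)*(-1/24838) - 16309*1/10375) - 1*9) = √((4653*(-1/24838) - 16309/10375) - 9) = √((-423/2258 - 16309/10375) - 9) = √(-41214347/23426750 - 9) = √(-252055097/23426750) = I*√236193269745790/4685350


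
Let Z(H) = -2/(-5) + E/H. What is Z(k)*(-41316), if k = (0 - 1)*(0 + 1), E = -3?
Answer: -702372/5 ≈ -1.4047e+5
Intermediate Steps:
k = -1 (k = -1*1 = -1)
Z(H) = ⅖ - 3/H (Z(H) = -2/(-5) - 3/H = -2*(-⅕) - 3/H = ⅖ - 3/H)
Z(k)*(-41316) = (⅖ - 3/(-1))*(-41316) = (⅖ - 3*(-1))*(-41316) = (⅖ + 3)*(-41316) = (17/5)*(-41316) = -702372/5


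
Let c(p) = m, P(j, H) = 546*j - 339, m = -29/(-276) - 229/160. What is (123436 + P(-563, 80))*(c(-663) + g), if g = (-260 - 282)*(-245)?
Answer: -270182862530659/11040 ≈ -2.4473e+10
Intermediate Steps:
m = -14641/11040 (m = -29*(-1/276) - 229*1/160 = 29/276 - 229/160 = -14641/11040 ≈ -1.3262)
P(j, H) = -339 + 546*j
g = 132790 (g = -542*(-245) = 132790)
c(p) = -14641/11040
(123436 + P(-563, 80))*(c(-663) + g) = (123436 + (-339 + 546*(-563)))*(-14641/11040 + 132790) = (123436 + (-339 - 307398))*(1465986959/11040) = (123436 - 307737)*(1465986959/11040) = -184301*1465986959/11040 = -270182862530659/11040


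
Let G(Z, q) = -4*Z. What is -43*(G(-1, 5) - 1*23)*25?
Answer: 20425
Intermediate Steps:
-43*(G(-1, 5) - 1*23)*25 = -43*(-4*(-1) - 1*23)*25 = -43*(4 - 23)*25 = -43*(-19)*25 = 817*25 = 20425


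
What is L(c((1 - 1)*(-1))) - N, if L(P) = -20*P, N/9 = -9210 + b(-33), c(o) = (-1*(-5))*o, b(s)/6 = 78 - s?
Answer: 76896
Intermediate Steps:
b(s) = 468 - 6*s (b(s) = 6*(78 - s) = 468 - 6*s)
c(o) = 5*o
N = -76896 (N = 9*(-9210 + (468 - 6*(-33))) = 9*(-9210 + (468 + 198)) = 9*(-9210 + 666) = 9*(-8544) = -76896)
L(c((1 - 1)*(-1))) - N = -100*(1 - 1)*(-1) - 1*(-76896) = -100*0*(-1) + 76896 = -100*0 + 76896 = -20*0 + 76896 = 0 + 76896 = 76896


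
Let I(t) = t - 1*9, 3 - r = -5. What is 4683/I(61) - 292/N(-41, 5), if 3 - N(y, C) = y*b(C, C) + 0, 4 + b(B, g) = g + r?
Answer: 431723/4836 ≈ 89.273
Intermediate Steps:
r = 8 (r = 3 - 1*(-5) = 3 + 5 = 8)
I(t) = -9 + t (I(t) = t - 9 = -9 + t)
b(B, g) = 4 + g (b(B, g) = -4 + (g + 8) = -4 + (8 + g) = 4 + g)
N(y, C) = 3 - y*(4 + C) (N(y, C) = 3 - (y*(4 + C) + 0) = 3 - y*(4 + C))
4683/I(61) - 292/N(-41, 5) = 4683/(-9 + 61) - 292/(3 - 1*(-41)*(4 + 5)) = 4683/52 - 292/(3 - 1*(-41)*9) = 4683*(1/52) - 292/(3 + 369) = 4683/52 - 292/372 = 4683/52 - 292*1/372 = 4683/52 - 73/93 = 431723/4836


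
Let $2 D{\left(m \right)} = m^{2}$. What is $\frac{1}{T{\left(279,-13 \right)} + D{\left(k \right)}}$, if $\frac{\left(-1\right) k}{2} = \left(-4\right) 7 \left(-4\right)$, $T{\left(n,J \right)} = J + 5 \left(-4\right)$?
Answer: $\frac{1}{25055} \approx 3.9912 \cdot 10^{-5}$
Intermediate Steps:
$T{\left(n,J \right)} = -20 + J$ ($T{\left(n,J \right)} = J - 20 = -20 + J$)
$k = -224$ ($k = - 2 \left(-4\right) 7 \left(-4\right) = - 2 \left(\left(-28\right) \left(-4\right)\right) = \left(-2\right) 112 = -224$)
$D{\left(m \right)} = \frac{m^{2}}{2}$
$\frac{1}{T{\left(279,-13 \right)} + D{\left(k \right)}} = \frac{1}{\left(-20 - 13\right) + \frac{\left(-224\right)^{2}}{2}} = \frac{1}{-33 + \frac{1}{2} \cdot 50176} = \frac{1}{-33 + 25088} = \frac{1}{25055}$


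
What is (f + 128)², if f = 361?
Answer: 239121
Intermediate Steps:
(f + 128)² = (361 + 128)² = 489² = 239121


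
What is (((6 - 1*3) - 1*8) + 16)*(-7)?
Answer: -77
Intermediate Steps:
(((6 - 1*3) - 1*8) + 16)*(-7) = (((6 - 3) - 8) + 16)*(-7) = ((3 - 8) + 16)*(-7) = (-5 + 16)*(-7) = 11*(-7) = -77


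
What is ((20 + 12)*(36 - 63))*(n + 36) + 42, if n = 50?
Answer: -74262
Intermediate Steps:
((20 + 12)*(36 - 63))*(n + 36) + 42 = ((20 + 12)*(36 - 63))*(50 + 36) + 42 = (32*(-27))*86 + 42 = -864*86 + 42 = -74304 + 42 = -74262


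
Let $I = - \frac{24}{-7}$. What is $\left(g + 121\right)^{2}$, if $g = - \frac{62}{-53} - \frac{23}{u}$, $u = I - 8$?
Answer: $\frac{46540727289}{2876416} \approx 16180.0$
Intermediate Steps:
$I = \frac{24}{7}$ ($I = \left(-24\right) \left(- \frac{1}{7}\right) = \frac{24}{7} \approx 3.4286$)
$u = - \frac{32}{7}$ ($u = \frac{24}{7} - 8 = - \frac{32}{7} \approx -4.5714$)
$g = \frac{10517}{1696}$ ($g = - \frac{62}{-53} - \frac{23}{- \frac{32}{7}} = \left(-62\right) \left(- \frac{1}{53}\right) - - \frac{161}{32} = \frac{62}{53} + \frac{161}{32} = \frac{10517}{1696} \approx 6.2011$)
$\left(g + 121\right)^{2} = \left(\frac{10517}{1696} + 121\right)^{2} = \left(\frac{215733}{1696}\right)^{2} = \frac{46540727289}{2876416}$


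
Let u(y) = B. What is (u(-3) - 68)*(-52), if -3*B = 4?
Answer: 10816/3 ≈ 3605.3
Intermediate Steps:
B = -4/3 (B = -1/3*4 = -4/3 ≈ -1.3333)
u(y) = -4/3
(u(-3) - 68)*(-52) = (-4/3 - 68)*(-52) = -208/3*(-52) = 10816/3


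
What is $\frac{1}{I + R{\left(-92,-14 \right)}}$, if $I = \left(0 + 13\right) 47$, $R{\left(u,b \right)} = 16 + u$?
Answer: $\frac{1}{535} \approx 0.0018692$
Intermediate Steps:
$I = 611$ ($I = 13 \cdot 47 = 611$)
$\frac{1}{I + R{\left(-92,-14 \right)}} = \frac{1}{611 + \left(16 - 92\right)} = \frac{1}{611 - 76} = \frac{1}{535}$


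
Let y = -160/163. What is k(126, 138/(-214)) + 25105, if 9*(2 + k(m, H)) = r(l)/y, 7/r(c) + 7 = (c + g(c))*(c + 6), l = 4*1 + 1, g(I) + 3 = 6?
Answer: 2928012779/116640 ≈ 25103.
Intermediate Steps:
g(I) = 3 (g(I) = -3 + 6 = 3)
l = 5 (l = 4 + 1 = 5)
r(c) = 7/(-7 + (3 + c)*(6 + c)) (r(c) = 7/(-7 + (c + 3)*(c + 6)) = 7/(-7 + (3 + c)*(6 + c)))
y = -160/163 (y = -160*1/163 = -160/163 ≈ -0.98160)
k(m, H) = -234421/116640 (k(m, H) = -2 + ((7/(11 + 5**2 + 9*5))/(-160/163))/9 = -2 + ((7/(11 + 25 + 45))*(-163/160))/9 = -2 + ((7/81)*(-163/160))/9 = -2 + (1/9)*(-1141/12960) = -2 - 1141/116640 = -234421/116640)
k(126, 138/(-214)) + 25105 = -234421/116640 + 25105 = 2928012779/116640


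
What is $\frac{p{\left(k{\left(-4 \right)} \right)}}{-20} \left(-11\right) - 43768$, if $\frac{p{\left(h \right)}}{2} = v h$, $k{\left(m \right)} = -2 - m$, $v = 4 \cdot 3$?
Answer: $- \frac{218708}{5} \approx -43742.0$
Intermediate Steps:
$v = 12$
$p{\left(h \right)} = 24 h$ ($p{\left(h \right)} = 2 \cdot 12 h = 24 h$)
$\frac{p{\left(k{\left(-4 \right)} \right)}}{-20} \left(-11\right) - 43768 = \frac{24 \left(-2 - -4\right)}{-20} \left(-11\right) - 43768 = - \frac{24 \left(-2 + 4\right)}{20} \left(-11\right) - 43768 = - \frac{24 \cdot 2}{20} \left(-11\right) - 43768 = \left(- \frac{1}{20}\right) 48 \left(-11\right) - 43768 = \left(- \frac{12}{5}\right) \left(-11\right) - 43768 = \frac{132}{5} - 43768 = - \frac{218708}{5}$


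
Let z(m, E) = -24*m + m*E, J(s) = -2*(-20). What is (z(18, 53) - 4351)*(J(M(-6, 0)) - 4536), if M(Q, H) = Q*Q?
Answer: 17215184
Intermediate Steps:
M(Q, H) = Q**2
J(s) = 40
z(m, E) = -24*m + E*m
(z(18, 53) - 4351)*(J(M(-6, 0)) - 4536) = (18*(-24 + 53) - 4351)*(40 - 4536) = (18*29 - 4351)*(-4496) = (522 - 4351)*(-4496) = -3829*(-4496) = 17215184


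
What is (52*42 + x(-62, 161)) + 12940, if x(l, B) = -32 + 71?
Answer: 15163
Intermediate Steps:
x(l, B) = 39
(52*42 + x(-62, 161)) + 12940 = (52*42 + 39) + 12940 = (2184 + 39) + 12940 = 2223 + 12940 = 15163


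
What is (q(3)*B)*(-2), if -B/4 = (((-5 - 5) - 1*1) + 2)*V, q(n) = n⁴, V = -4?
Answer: 23328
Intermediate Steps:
B = -144 (B = -4*(((-5 - 5) - 1*1) + 2)*(-4) = -4*((-10 - 1) + 2)*(-4) = -4*(-11 + 2)*(-4) = -(-36)*(-4) = -4*36 = -144)
(q(3)*B)*(-2) = (3⁴*(-144))*(-2) = (81*(-144))*(-2) = -11664*(-2) = 23328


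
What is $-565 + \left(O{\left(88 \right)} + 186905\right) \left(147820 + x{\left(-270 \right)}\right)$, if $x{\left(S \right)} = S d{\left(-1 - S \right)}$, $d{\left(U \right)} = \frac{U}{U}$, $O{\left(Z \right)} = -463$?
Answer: $27509516535$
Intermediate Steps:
$d{\left(U \right)} = 1$
$x{\left(S \right)} = S$ ($x{\left(S \right)} = S 1 = S$)
$-565 + \left(O{\left(88 \right)} + 186905\right) \left(147820 + x{\left(-270 \right)}\right) = -565 + \left(-463 + 186905\right) \left(147820 - 270\right) = -565 + 186442 \cdot 147550 = -565 + 27509517100 = 27509516535$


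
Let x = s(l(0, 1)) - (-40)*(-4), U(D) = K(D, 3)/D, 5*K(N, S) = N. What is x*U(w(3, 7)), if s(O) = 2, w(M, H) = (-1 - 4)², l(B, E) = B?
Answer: -158/5 ≈ -31.600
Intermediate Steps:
K(N, S) = N/5
w(M, H) = 25 (w(M, H) = (-5)² = 25)
U(D) = ⅕ (U(D) = (D/5)/D = ⅕)
x = -158 (x = 2 - (-40)*(-4) = 2 - 8*20 = 2 - 160 = -158)
x*U(w(3, 7)) = -158*⅕ = -158/5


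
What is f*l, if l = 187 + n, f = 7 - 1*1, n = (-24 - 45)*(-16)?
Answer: 7746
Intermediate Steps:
n = 1104 (n = -69*(-16) = 1104)
f = 6 (f = 7 - 1 = 6)
l = 1291 (l = 187 + 1104 = 1291)
f*l = 6*1291 = 7746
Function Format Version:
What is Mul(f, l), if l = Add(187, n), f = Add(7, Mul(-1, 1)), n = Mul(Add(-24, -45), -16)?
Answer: 7746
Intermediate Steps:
n = 1104 (n = Mul(-69, -16) = 1104)
f = 6 (f = Add(7, -1) = 6)
l = 1291 (l = Add(187, 1104) = 1291)
Mul(f, l) = Mul(6, 1291) = 7746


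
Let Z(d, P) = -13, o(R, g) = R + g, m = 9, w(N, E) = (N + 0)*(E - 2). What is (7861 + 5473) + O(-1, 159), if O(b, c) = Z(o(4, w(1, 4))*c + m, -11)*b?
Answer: 13347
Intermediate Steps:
w(N, E) = N*(-2 + E)
O(b, c) = -13*b
(7861 + 5473) + O(-1, 159) = (7861 + 5473) - 13*(-1) = 13334 + 13 = 13347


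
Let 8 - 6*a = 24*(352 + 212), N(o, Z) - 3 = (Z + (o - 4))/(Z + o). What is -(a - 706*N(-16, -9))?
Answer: 389372/75 ≈ 5191.6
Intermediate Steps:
N(o, Z) = 3 + (-4 + Z + o)/(Z + o) (N(o, Z) = 3 + (Z + (o - 4))/(Z + o) = 3 + (Z + (-4 + o))/(Z + o) = 3 + (-4 + Z + o)/(Z + o))
a = -6764/3 (a = 4/3 - 4*(352 + 212) = 4/3 - 4*564 = 4/3 - ⅙*13536 = 4/3 - 2256 = -6764/3 ≈ -2254.7)
-(a - 706*N(-16, -9)) = -(-6764/3 - 2824*(-1 - 9 - 16)/(-9 - 16)) = -(-6764/3 - 2824*(-26)/(-25)) = -(-6764/3 - 2824*(-1)*(-26)/25) = -(-6764/3 - 706*104/25) = -(-6764/3 - 73424/25) = -1*(-389372/75) = 389372/75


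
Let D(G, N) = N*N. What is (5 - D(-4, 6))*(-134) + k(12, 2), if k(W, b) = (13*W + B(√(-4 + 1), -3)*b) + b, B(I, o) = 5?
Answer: 4322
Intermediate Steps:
D(G, N) = N²
k(W, b) = 6*b + 13*W (k(W, b) = (13*W + 5*b) + b = (5*b + 13*W) + b = 6*b + 13*W)
(5 - D(-4, 6))*(-134) + k(12, 2) = (5 - 1*6²)*(-134) + (6*2 + 13*12) = (5 - 1*36)*(-134) + (12 + 156) = (5 - 36)*(-134) + 168 = -31*(-134) + 168 = 4154 + 168 = 4322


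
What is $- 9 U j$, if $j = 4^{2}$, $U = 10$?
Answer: $-1440$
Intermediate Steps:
$j = 16$
$- 9 U j = \left(-9\right) 10 \cdot 16 = \left(-90\right) 16 = -1440$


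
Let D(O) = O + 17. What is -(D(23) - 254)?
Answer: 214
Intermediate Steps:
D(O) = 17 + O
-(D(23) - 254) = -((17 + 23) - 254) = -(40 - 254) = -1*(-214) = 214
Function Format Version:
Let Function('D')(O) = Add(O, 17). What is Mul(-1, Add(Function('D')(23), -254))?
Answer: 214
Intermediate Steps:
Function('D')(O) = Add(17, O)
Mul(-1, Add(Function('D')(23), -254)) = Mul(-1, Add(Add(17, 23), -254)) = Mul(-1, Add(40, -254)) = Mul(-1, -214) = 214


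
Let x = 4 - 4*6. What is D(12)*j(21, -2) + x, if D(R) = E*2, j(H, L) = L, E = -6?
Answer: 4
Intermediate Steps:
x = -20 (x = 4 - 24 = -20)
D(R) = -12 (D(R) = -6*2 = -12)
D(12)*j(21, -2) + x = -12*(-2) - 20 = 24 - 20 = 4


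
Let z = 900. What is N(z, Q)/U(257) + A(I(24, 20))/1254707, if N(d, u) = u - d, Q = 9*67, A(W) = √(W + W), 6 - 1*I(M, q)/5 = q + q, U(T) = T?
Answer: -297/257 + 2*I*√85/1254707 ≈ -1.1556 + 1.4696e-5*I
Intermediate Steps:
I(M, q) = 30 - 10*q (I(M, q) = 30 - 5*(q + q) = 30 - 10*q)
A(W) = √2*√W (A(W) = √(2*W) = √2*√W)
Q = 603
N(z, Q)/U(257) + A(I(24, 20))/1254707 = (603 - 1*900)/257 + (√2*√(30 - 10*20))/1254707 = (603 - 900)*(1/257) + (√2*√(30 - 200))*(1/1254707) = -297*1/257 + (√2*√(-170))*(1/1254707) = -297/257 + (√2*(I*√170))*(1/1254707) = -297/257 + (2*I*√85)*(1/1254707) = -297/257 + 2*I*√85/1254707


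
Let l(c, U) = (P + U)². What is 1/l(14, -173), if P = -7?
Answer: 1/32400 ≈ 3.0864e-5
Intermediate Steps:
l(c, U) = (-7 + U)²
1/l(14, -173) = 1/((-7 - 173)²) = 1/((-180)²) = 1/32400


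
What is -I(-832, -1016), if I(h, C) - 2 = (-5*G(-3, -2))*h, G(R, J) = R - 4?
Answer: 29118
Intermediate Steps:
G(R, J) = -4 + R
I(h, C) = 2 + 35*h (I(h, C) = 2 + (-5*(-4 - 3))*h = 2 + (-5*(-7))*h = 2 + 35*h)
-I(-832, -1016) = -(2 + 35*(-832)) = -(2 - 29120) = -1*(-29118) = 29118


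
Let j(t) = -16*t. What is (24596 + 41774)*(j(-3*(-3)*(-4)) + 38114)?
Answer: 2567855300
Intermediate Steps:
(24596 + 41774)*(j(-3*(-3)*(-4)) + 38114) = (24596 + 41774)*(-16*(-3*(-3))*(-4) + 38114) = 66370*(-144*(-4) + 38114) = 66370*(-16*(-36) + 38114) = 66370*(576 + 38114) = 66370*38690 = 2567855300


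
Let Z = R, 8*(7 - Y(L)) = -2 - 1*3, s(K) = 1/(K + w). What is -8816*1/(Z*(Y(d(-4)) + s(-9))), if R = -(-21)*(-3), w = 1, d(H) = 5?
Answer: 17632/945 ≈ 18.658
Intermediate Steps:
R = -63 (R = -21*3 = -63)
s(K) = 1/(1 + K) (s(K) = 1/(K + 1) = 1/(1 + K))
Y(L) = 61/8 (Y(L) = 7 - (-2 - 1*3)/8 = 7 - (-2 - 3)/8 = 7 - 1/8*(-5) = 7 + 5/8 = 61/8)
Z = -63
-8816*1/(Z*(Y(d(-4)) + s(-9))) = -8816*(-1/(63*(61/8 + 1/(1 - 9)))) = -8816*(-1/(63*(61/8 + 1/(-8)))) = -8816*(-1/(63*(61/8 - 1/8))) = -8816/((-63*15/2)) = -8816/(-945/2) = -8816*(-2/945) = 17632/945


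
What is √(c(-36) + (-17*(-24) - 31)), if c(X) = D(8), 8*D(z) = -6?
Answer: √1505/2 ≈ 19.397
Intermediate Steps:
D(z) = -¾ (D(z) = (⅛)*(-6) = -¾)
c(X) = -¾
√(c(-36) + (-17*(-24) - 31)) = √(-¾ + (-17*(-24) - 31)) = √(-¾ + (408 - 31)) = √(-¾ + 377) = √(1505/4) = √1505/2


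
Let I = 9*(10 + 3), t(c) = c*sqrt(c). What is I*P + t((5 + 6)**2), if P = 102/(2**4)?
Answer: 16615/8 ≈ 2076.9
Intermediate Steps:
P = 51/8 (P = 102/16 = 102*(1/16) = 51/8 ≈ 6.3750)
t(c) = c**(3/2)
I = 117 (I = 9*13 = 117)
I*P + t((5 + 6)**2) = 117*(51/8) + ((5 + 6)**2)**(3/2) = 5967/8 + (11**2)**(3/2) = 5967/8 + 121**(3/2) = 5967/8 + 1331 = 16615/8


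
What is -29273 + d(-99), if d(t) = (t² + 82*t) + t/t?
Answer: -27589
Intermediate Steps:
d(t) = 1 + t² + 82*t (d(t) = (t² + 82*t) + 1 = 1 + t² + 82*t)
-29273 + d(-99) = -29273 + (1 + (-99)² + 82*(-99)) = -29273 + (1 + 9801 - 8118) = -29273 + 1684 = -27589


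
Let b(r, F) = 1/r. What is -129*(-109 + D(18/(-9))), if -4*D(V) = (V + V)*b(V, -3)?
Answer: 28251/2 ≈ 14126.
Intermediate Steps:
D(V) = -½ (D(V) = -(V + V)/(4*V) = -2*V/(4*V) = -¼*2 = -½)
-129*(-109 + D(18/(-9))) = -129*(-109 - ½) = -129*(-219/2) = 28251/2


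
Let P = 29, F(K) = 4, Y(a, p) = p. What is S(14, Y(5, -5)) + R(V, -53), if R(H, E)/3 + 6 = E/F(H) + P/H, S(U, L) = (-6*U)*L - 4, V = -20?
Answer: 3539/10 ≈ 353.90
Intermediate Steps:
S(U, L) = -4 - 6*L*U (S(U, L) = -6*L*U - 4 = -4 - 6*L*U)
R(H, E) = -18 + 87/H + 3*E/4 (R(H, E) = -18 + 3*(E/4 + 29/H) = -18 + 3*(29/H + E/4) = -18 + (87/H + 3*E/4) = -18 + 87/H + 3*E/4)
S(14, Y(5, -5)) + R(V, -53) = (-4 - 6*(-5)*14) + (-18 + 87/(-20) + (3/4)*(-53)) = (-4 + 420) + (-18 + 87*(-1/20) - 159/4) = 416 + (-18 - 87/20 - 159/4) = 416 - 621/10 = 3539/10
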